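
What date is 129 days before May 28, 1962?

January 19, 1962

Counting back 129 days from May 28, 1962.
Going back 28 days from May 28, 1962 reaches the end of the previous month; 129 − 28 = 101 left.
April 1962 has 30 days: 101 − 30 = 71 left.
March 1962 has 31 days: 71 − 31 = 40 left.
February 1962 has 28 days (1962 is not a leap year): 40 − 28 = 12 left.
January 1962 has 31 days; 31 − 12 = 19 → January 19, 1962.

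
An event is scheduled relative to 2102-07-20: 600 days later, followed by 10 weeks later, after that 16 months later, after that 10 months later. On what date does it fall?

July 20, 2106

Advancing 600 days from July 20, 2102:
July has 31 days, so 31 − 20 = 11 days remain after July 20, 2102; 600 − 11 = 589 left.
August 2102 has 31 days: 589 − 31 = 558 left.
September 2102 has 30 days: 558 − 30 = 528 left.
October 2102 has 31 days: 528 − 31 = 497 left.
November 2102 has 30 days: 497 − 30 = 467 left.
December 2102 has 31 days: 467 − 31 = 436 left.
January 2103 has 31 days: 436 − 31 = 405 left.
February 2103 has 28 days (2103 is not a leap year): 405 − 28 = 377 left.
March 2103 has 31 days: 377 − 31 = 346 left.
April 2103 has 30 days: 346 − 30 = 316 left.
May 2103 has 31 days: 316 − 31 = 285 left.
June 2103 has 30 days: 285 − 30 = 255 left.
July 2103 has 31 days: 255 − 31 = 224 left.
August 2103 has 31 days: 224 − 31 = 193 left.
September 2103 has 30 days: 193 − 30 = 163 left.
October 2103 has 31 days: 163 − 31 = 132 left.
November 2103 has 30 days: 132 − 30 = 102 left.
December 2103 has 31 days: 102 − 31 = 71 left.
January 2104 has 31 days: 71 − 31 = 40 left.
February 2104 has 29 days (2104 is a leap year): 40 − 29 = 11 left.
11 days into March 2104 → March 11, 2104.
Adding 10 weeks (= 70 days) from March 11, 2104:
March has 31 days, so 31 − 11 = 20 days remain after March 11, 2104; 70 − 20 = 50 left.
April 2104 has 30 days: 50 − 30 = 20 left.
20 days into May 2104 → May 20, 2104.
Adding 16 months from May 20, 2104:
month 5 + 16 = 21, which is month 9 of year 2105 → September 2105.
Day 20 is valid in September, giving September 20, 2105.
Adding 10 months from September 20, 2105:
month 9 + 10 = 19, which is month 7 of year 2106 → July 2106.
Day 20 is valid in July, giving July 20, 2106.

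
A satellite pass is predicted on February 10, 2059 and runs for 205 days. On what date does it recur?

September 3, 2059

Adding 205 days from February 10, 2059.
February has 28 days, so 28 − 10 = 18 days remain after February 10, 2059; 205 − 18 = 187 left.
March 2059 has 31 days: 187 − 31 = 156 left.
April 2059 has 30 days: 156 − 30 = 126 left.
May 2059 has 31 days: 126 − 31 = 95 left.
June 2059 has 30 days: 95 − 30 = 65 left.
July 2059 has 31 days: 65 − 31 = 34 left.
August 2059 has 31 days: 34 − 31 = 3 left.
3 days into September 2059 → September 3, 2059.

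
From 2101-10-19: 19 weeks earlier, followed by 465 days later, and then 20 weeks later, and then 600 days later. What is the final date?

September 25, 2104

Subtracting 19 weeks (= 133 days) from October 19, 2101:
Going back 19 days from October 19, 2101 reaches the end of the previous month; 133 − 19 = 114 left.
September 2101 has 30 days: 114 − 30 = 84 left.
August 2101 has 31 days: 84 − 31 = 53 left.
July 2101 has 31 days: 53 − 31 = 22 left.
June 2101 has 30 days; 30 − 22 = 8 → June 8, 2101.
Advancing 465 days from June 8, 2101:
June has 30 days, so 30 − 8 = 22 days remain after June 8, 2101; 465 − 22 = 443 left.
July 2101 has 31 days: 443 − 31 = 412 left.
August 2101 has 31 days: 412 − 31 = 381 left.
September 2101 has 30 days: 381 − 30 = 351 left.
October 2101 has 31 days: 351 − 31 = 320 left.
November 2101 has 30 days: 320 − 30 = 290 left.
December 2101 has 31 days: 290 − 31 = 259 left.
January 2102 has 31 days: 259 − 31 = 228 left.
February 2102 has 28 days (2102 is not a leap year): 228 − 28 = 200 left.
March 2102 has 31 days: 200 − 31 = 169 left.
April 2102 has 30 days: 169 − 30 = 139 left.
May 2102 has 31 days: 139 − 31 = 108 left.
June 2102 has 30 days: 108 − 30 = 78 left.
July 2102 has 31 days: 78 − 31 = 47 left.
August 2102 has 31 days: 47 − 31 = 16 left.
16 days into September 2102 → September 16, 2102.
Counting forward 20 weeks (= 140 days) from September 16, 2102:
September has 30 days, so 30 − 16 = 14 days remain after September 16, 2102; 140 − 14 = 126 left.
October 2102 has 31 days: 126 − 31 = 95 left.
November 2102 has 30 days: 95 − 30 = 65 left.
December 2102 has 31 days: 65 − 31 = 34 left.
January 2103 has 31 days: 34 − 31 = 3 left.
3 days into February 2103 → February 3, 2103.
Counting forward 600 days from February 3, 2103:
February has 28 days, so 28 − 3 = 25 days remain after February 3, 2103; 600 − 25 = 575 left.
March 2103 has 31 days: 575 − 31 = 544 left.
April 2103 has 30 days: 544 − 30 = 514 left.
May 2103 has 31 days: 514 − 31 = 483 left.
June 2103 has 30 days: 483 − 30 = 453 left.
July 2103 has 31 days: 453 − 31 = 422 left.
August 2103 has 31 days: 422 − 31 = 391 left.
September 2103 has 30 days: 391 − 30 = 361 left.
October 2103 has 31 days: 361 − 31 = 330 left.
November 2103 has 30 days: 330 − 30 = 300 left.
December 2103 has 31 days: 300 − 31 = 269 left.
January 2104 has 31 days: 269 − 31 = 238 left.
February 2104 has 29 days (2104 is a leap year): 238 − 29 = 209 left.
March 2104 has 31 days: 209 − 31 = 178 left.
April 2104 has 30 days: 178 − 30 = 148 left.
May 2104 has 31 days: 148 − 31 = 117 left.
June 2104 has 30 days: 117 − 30 = 87 left.
July 2104 has 31 days: 87 − 31 = 56 left.
August 2104 has 31 days: 56 − 31 = 25 left.
25 days into September 2104 → September 25, 2104.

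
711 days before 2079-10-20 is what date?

November 8, 2077

Counting back 711 days from October 20, 2079.
Going back 20 days from October 20, 2079 reaches the end of the previous month; 711 − 20 = 691 left.
September 2079 has 30 days: 691 − 30 = 661 left.
August 2079 has 31 days: 661 − 31 = 630 left.
July 2079 has 31 days: 630 − 31 = 599 left.
June 2079 has 30 days: 599 − 30 = 569 left.
May 2079 has 31 days: 569 − 31 = 538 left.
April 2079 has 30 days: 538 − 30 = 508 left.
March 2079 has 31 days: 508 − 31 = 477 left.
February 2079 has 28 days (2079 is not a leap year): 477 − 28 = 449 left.
January 2079 has 31 days: 449 − 31 = 418 left.
December 2078 has 31 days: 418 − 31 = 387 left.
November 2078 has 30 days: 387 − 30 = 357 left.
October 2078 has 31 days: 357 − 31 = 326 left.
September 2078 has 30 days: 326 − 30 = 296 left.
August 2078 has 31 days: 296 − 31 = 265 left.
July 2078 has 31 days: 265 − 31 = 234 left.
June 2078 has 30 days: 234 − 30 = 204 left.
May 2078 has 31 days: 204 − 31 = 173 left.
April 2078 has 30 days: 173 − 30 = 143 left.
March 2078 has 31 days: 143 − 31 = 112 left.
February 2078 has 28 days (2078 is not a leap year): 112 − 28 = 84 left.
January 2078 has 31 days: 84 − 31 = 53 left.
December 2077 has 31 days: 53 − 31 = 22 left.
November 2077 has 30 days; 30 − 22 = 8 → November 8, 2077.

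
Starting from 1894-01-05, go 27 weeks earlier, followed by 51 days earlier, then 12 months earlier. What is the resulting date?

May 10, 1892

Subtracting 27 weeks (= 189 days) from January 5, 1894:
Going back 5 days from January 5, 1894 reaches the end of the previous month; 189 − 5 = 184 left.
December 1893 has 31 days: 184 − 31 = 153 left.
November 1893 has 30 days: 153 − 30 = 123 left.
October 1893 has 31 days: 123 − 31 = 92 left.
September 1893 has 30 days: 92 − 30 = 62 left.
August 1893 has 31 days: 62 − 31 = 31 left.
July 1893 has 31 days: 31 − 31 = 0 left.
June 1893 has 30 days; 30 − 0 = 30 → June 30, 1893.
Subtracting 51 days from June 30, 1893:
Going back 30 days from June 30, 1893 reaches the end of the previous month; 51 − 30 = 21 left.
May 1893 has 31 days; 31 − 21 = 10 → May 10, 1893.
Subtracting 12 months from May 10, 1893:
month 5 − 12 = -7, which is month 5 of year 1892 → May 1892.
Day 10 is valid in May, giving May 10, 1892.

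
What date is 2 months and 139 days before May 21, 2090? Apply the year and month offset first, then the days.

Counting back 2 months and 139 days from May 21, 2090: first the month/year part, then the days.
month 5 − 2 = 3 → March 2090.
Day 21 is valid in March, giving March 21, 2090.
Now subtract 139 days from March 21, 2090.
Going back 21 days from March 21, 2090 reaches the end of the previous month; 139 − 21 = 118 left.
February 2090 has 28 days (2090 is not a leap year): 118 − 28 = 90 left.
January 2090 has 31 days: 90 − 31 = 59 left.
December 2089 has 31 days: 59 − 31 = 28 left.
November 2089 has 30 days; 30 − 28 = 2 → November 2, 2089.

November 2, 2089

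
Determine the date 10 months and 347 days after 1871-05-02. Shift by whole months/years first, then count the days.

February 12, 1873

Advancing 10 months and 347 days from May 2, 1871: first the month/year part, then the days.
month 5 + 10 = 15, which is month 3 of year 1872 → March 1872.
Day 2 is valid in March, giving March 2, 1872.
Now add 347 days from March 2, 1872.
March has 31 days, so 31 − 2 = 29 days remain after March 2, 1872; 347 − 29 = 318 left.
April 1872 has 30 days: 318 − 30 = 288 left.
May 1872 has 31 days: 288 − 31 = 257 left.
June 1872 has 30 days: 257 − 30 = 227 left.
July 1872 has 31 days: 227 − 31 = 196 left.
August 1872 has 31 days: 196 − 31 = 165 left.
September 1872 has 30 days: 165 − 30 = 135 left.
October 1872 has 31 days: 135 − 31 = 104 left.
November 1872 has 30 days: 104 − 30 = 74 left.
December 1872 has 31 days: 74 − 31 = 43 left.
January 1873 has 31 days: 43 − 31 = 12 left.
12 days into February 1873 → February 12, 1873.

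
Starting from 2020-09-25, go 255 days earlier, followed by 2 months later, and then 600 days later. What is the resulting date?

November 4, 2021

Subtracting 255 days from September 25, 2020:
Going back 25 days from September 25, 2020 reaches the end of the previous month; 255 − 25 = 230 left.
August 2020 has 31 days: 230 − 31 = 199 left.
July 2020 has 31 days: 199 − 31 = 168 left.
June 2020 has 30 days: 168 − 30 = 138 left.
May 2020 has 31 days: 138 − 31 = 107 left.
April 2020 has 30 days: 107 − 30 = 77 left.
March 2020 has 31 days: 77 − 31 = 46 left.
February 2020 has 29 days (2020 is a leap year): 46 − 29 = 17 left.
January 2020 has 31 days; 31 − 17 = 14 → January 14, 2020.
Adding 2 months from January 14, 2020:
month 1 + 2 = 3 → March 2020.
Day 14 is valid in March, giving March 14, 2020.
Counting forward 600 days from March 14, 2020:
March has 31 days, so 31 − 14 = 17 days remain after March 14, 2020; 600 − 17 = 583 left.
April 2020 has 30 days: 583 − 30 = 553 left.
May 2020 has 31 days: 553 − 31 = 522 left.
June 2020 has 30 days: 522 − 30 = 492 left.
July 2020 has 31 days: 492 − 31 = 461 left.
August 2020 has 31 days: 461 − 31 = 430 left.
September 2020 has 30 days: 430 − 30 = 400 left.
October 2020 has 31 days: 400 − 31 = 369 left.
November 2020 has 30 days: 369 − 30 = 339 left.
December 2020 has 31 days: 339 − 31 = 308 left.
January 2021 has 31 days: 308 − 31 = 277 left.
February 2021 has 28 days (2021 is not a leap year): 277 − 28 = 249 left.
March 2021 has 31 days: 249 − 31 = 218 left.
April 2021 has 30 days: 218 − 30 = 188 left.
May 2021 has 31 days: 188 − 31 = 157 left.
June 2021 has 30 days: 157 − 30 = 127 left.
July 2021 has 31 days: 127 − 31 = 96 left.
August 2021 has 31 days: 96 − 31 = 65 left.
September 2021 has 30 days: 65 − 30 = 35 left.
October 2021 has 31 days: 35 − 31 = 4 left.
4 days into November 2021 → November 4, 2021.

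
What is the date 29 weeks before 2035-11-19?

Subtracting 29 weeks = 203 days from November 19, 2035.
Going back 19 days from November 19, 2035 reaches the end of the previous month; 203 − 19 = 184 left.
October 2035 has 31 days: 184 − 31 = 153 left.
September 2035 has 30 days: 153 − 30 = 123 left.
August 2035 has 31 days: 123 − 31 = 92 left.
July 2035 has 31 days: 92 − 31 = 61 left.
June 2035 has 30 days: 61 − 30 = 31 left.
May 2035 has 31 days: 31 − 31 = 0 left.
April 2035 has 30 days; 30 − 0 = 30 → April 30, 2035.

April 30, 2035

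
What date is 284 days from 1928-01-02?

October 12, 1928

Counting forward 284 days from January 2, 1928.
January has 31 days, so 31 − 2 = 29 days remain after January 2, 1928; 284 − 29 = 255 left.
February 1928 has 29 days (1928 is a leap year): 255 − 29 = 226 left.
March 1928 has 31 days: 226 − 31 = 195 left.
April 1928 has 30 days: 195 − 30 = 165 left.
May 1928 has 31 days: 165 − 31 = 134 left.
June 1928 has 30 days: 134 − 30 = 104 left.
July 1928 has 31 days: 104 − 31 = 73 left.
August 1928 has 31 days: 73 − 31 = 42 left.
September 1928 has 30 days: 42 − 30 = 12 left.
12 days into October 1928 → October 12, 1928.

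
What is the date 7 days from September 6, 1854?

September 13, 1854

Counting forward 7 days from September 6, 1854.
September has 30 days; 6 + 7 = 13, still in September.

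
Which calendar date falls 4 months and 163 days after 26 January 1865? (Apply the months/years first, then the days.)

November 5, 1865

Adding 4 months and 163 days from January 26, 1865: first the month/year part, then the days.
month 1 + 4 = 5 → May 1865.
Day 26 is valid in May, giving May 26, 1865.
Now add 163 days from May 26, 1865.
May has 31 days, so 31 − 26 = 5 days remain after May 26, 1865; 163 − 5 = 158 left.
June 1865 has 30 days: 158 − 30 = 128 left.
July 1865 has 31 days: 128 − 31 = 97 left.
August 1865 has 31 days: 97 − 31 = 66 left.
September 1865 has 30 days: 66 − 30 = 36 left.
October 1865 has 31 days: 36 − 31 = 5 left.
5 days into November 1865 → November 5, 1865.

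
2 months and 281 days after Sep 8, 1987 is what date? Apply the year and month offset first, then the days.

August 15, 1988

Adding 2 months and 281 days from September 8, 1987: first the month/year part, then the days.
month 9 + 2 = 11 → November 1987.
Day 8 is valid in November, giving November 8, 1987.
Now add 281 days from November 8, 1987.
November has 30 days, so 30 − 8 = 22 days remain after November 8, 1987; 281 − 22 = 259 left.
December 1987 has 31 days: 259 − 31 = 228 left.
January 1988 has 31 days: 228 − 31 = 197 left.
February 1988 has 29 days (1988 is a leap year): 197 − 29 = 168 left.
March 1988 has 31 days: 168 − 31 = 137 left.
April 1988 has 30 days: 137 − 30 = 107 left.
May 1988 has 31 days: 107 − 31 = 76 left.
June 1988 has 30 days: 76 − 30 = 46 left.
July 1988 has 31 days: 46 − 31 = 15 left.
15 days into August 1988 → August 15, 1988.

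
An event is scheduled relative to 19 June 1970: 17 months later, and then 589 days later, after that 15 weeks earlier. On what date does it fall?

Adding 17 months from June 19, 1970:
month 6 + 17 = 23, which is month 11 of year 1971 → November 1971.
Day 19 is valid in November, giving November 19, 1971.
Advancing 589 days from November 19, 1971:
November has 30 days, so 30 − 19 = 11 days remain after November 19, 1971; 589 − 11 = 578 left.
December 1971 has 31 days: 578 − 31 = 547 left.
January 1972 has 31 days: 547 − 31 = 516 left.
February 1972 has 29 days (1972 is a leap year): 516 − 29 = 487 left.
March 1972 has 31 days: 487 − 31 = 456 left.
April 1972 has 30 days: 456 − 30 = 426 left.
May 1972 has 31 days: 426 − 31 = 395 left.
June 1972 has 30 days: 395 − 30 = 365 left.
July 1972 has 31 days: 365 − 31 = 334 left.
August 1972 has 31 days: 334 − 31 = 303 left.
September 1972 has 30 days: 303 − 30 = 273 left.
October 1972 has 31 days: 273 − 31 = 242 left.
November 1972 has 30 days: 242 − 30 = 212 left.
December 1972 has 31 days: 212 − 31 = 181 left.
January 1973 has 31 days: 181 − 31 = 150 left.
February 1973 has 28 days (1973 is not a leap year): 150 − 28 = 122 left.
March 1973 has 31 days: 122 − 31 = 91 left.
April 1973 has 30 days: 91 − 30 = 61 left.
May 1973 has 31 days: 61 − 31 = 30 left.
30 days into June 1973 → June 30, 1973.
Counting back 15 weeks (= 105 days) from June 30, 1973:
Going back 30 days from June 30, 1973 reaches the end of the previous month; 105 − 30 = 75 left.
May 1973 has 31 days: 75 − 31 = 44 left.
April 1973 has 30 days: 44 − 30 = 14 left.
March 1973 has 31 days; 31 − 14 = 17 → March 17, 1973.

March 17, 1973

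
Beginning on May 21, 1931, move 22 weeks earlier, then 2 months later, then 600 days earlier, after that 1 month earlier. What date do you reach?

Going back 22 weeks (= 154 days) from May 21, 1931:
Going back 21 days from May 21, 1931 reaches the end of the previous month; 154 − 21 = 133 left.
April 1931 has 30 days: 133 − 30 = 103 left.
March 1931 has 31 days: 103 − 31 = 72 left.
February 1931 has 28 days (1931 is not a leap year): 72 − 28 = 44 left.
January 1931 has 31 days: 44 − 31 = 13 left.
December 1930 has 31 days; 31 − 13 = 18 → December 18, 1930.
Advancing 2 months from December 18, 1930:
month 12 + 2 = 14, which is month 2 of year 1931 → February 1931.
Day 18 is valid in February, giving February 18, 1931.
Subtracting 600 days from February 18, 1931:
Going back 18 days from February 18, 1931 reaches the end of the previous month; 600 − 18 = 582 left.
January 1931 has 31 days: 582 − 31 = 551 left.
December 1930 has 31 days: 551 − 31 = 520 left.
November 1930 has 30 days: 520 − 30 = 490 left.
October 1930 has 31 days: 490 − 31 = 459 left.
September 1930 has 30 days: 459 − 30 = 429 left.
August 1930 has 31 days: 429 − 31 = 398 left.
July 1930 has 31 days: 398 − 31 = 367 left.
June 1930 has 30 days: 367 − 30 = 337 left.
May 1930 has 31 days: 337 − 31 = 306 left.
April 1930 has 30 days: 306 − 30 = 276 left.
March 1930 has 31 days: 276 − 31 = 245 left.
February 1930 has 28 days (1930 is not a leap year): 245 − 28 = 217 left.
January 1930 has 31 days: 217 − 31 = 186 left.
December 1929 has 31 days: 186 − 31 = 155 left.
November 1929 has 30 days: 155 − 30 = 125 left.
October 1929 has 31 days: 125 − 31 = 94 left.
September 1929 has 30 days: 94 − 30 = 64 left.
August 1929 has 31 days: 64 − 31 = 33 left.
July 1929 has 31 days: 33 − 31 = 2 left.
June 1929 has 30 days; 30 − 2 = 28 → June 28, 1929.
Going back 1 month from June 28, 1929:
month 6 − 1 = 5 → May 1929.
Day 28 is valid in May, giving May 28, 1929.

May 28, 1929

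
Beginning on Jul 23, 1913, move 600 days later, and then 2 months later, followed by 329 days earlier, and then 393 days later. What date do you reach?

July 18, 1915

Advancing 600 days from July 23, 1913:
July has 31 days, so 31 − 23 = 8 days remain after July 23, 1913; 600 − 8 = 592 left.
August 1913 has 31 days: 592 − 31 = 561 left.
September 1913 has 30 days: 561 − 30 = 531 left.
October 1913 has 31 days: 531 − 31 = 500 left.
November 1913 has 30 days: 500 − 30 = 470 left.
December 1913 has 31 days: 470 − 31 = 439 left.
January 1914 has 31 days: 439 − 31 = 408 left.
February 1914 has 28 days (1914 is not a leap year): 408 − 28 = 380 left.
March 1914 has 31 days: 380 − 31 = 349 left.
April 1914 has 30 days: 349 − 30 = 319 left.
May 1914 has 31 days: 319 − 31 = 288 left.
June 1914 has 30 days: 288 − 30 = 258 left.
July 1914 has 31 days: 258 − 31 = 227 left.
August 1914 has 31 days: 227 − 31 = 196 left.
September 1914 has 30 days: 196 − 30 = 166 left.
October 1914 has 31 days: 166 − 31 = 135 left.
November 1914 has 30 days: 135 − 30 = 105 left.
December 1914 has 31 days: 105 − 31 = 74 left.
January 1915 has 31 days: 74 − 31 = 43 left.
February 1915 has 28 days (1915 is not a leap year): 43 − 28 = 15 left.
15 days into March 1915 → March 15, 1915.
Adding 2 months from March 15, 1915:
month 3 + 2 = 5 → May 1915.
Day 15 is valid in May, giving May 15, 1915.
Counting back 329 days from May 15, 1915:
Going back 15 days from May 15, 1915 reaches the end of the previous month; 329 − 15 = 314 left.
April 1915 has 30 days: 314 − 30 = 284 left.
March 1915 has 31 days: 284 − 31 = 253 left.
February 1915 has 28 days (1915 is not a leap year): 253 − 28 = 225 left.
January 1915 has 31 days: 225 − 31 = 194 left.
December 1914 has 31 days: 194 − 31 = 163 left.
November 1914 has 30 days: 163 − 30 = 133 left.
October 1914 has 31 days: 133 − 31 = 102 left.
September 1914 has 30 days: 102 − 30 = 72 left.
August 1914 has 31 days: 72 − 31 = 41 left.
July 1914 has 31 days: 41 − 31 = 10 left.
June 1914 has 30 days; 30 − 10 = 20 → June 20, 1914.
Adding 393 days from June 20, 1914:
June has 30 days, so 30 − 20 = 10 days remain after June 20, 1914; 393 − 10 = 383 left.
July 1914 has 31 days: 383 − 31 = 352 left.
August 1914 has 31 days: 352 − 31 = 321 left.
September 1914 has 30 days: 321 − 30 = 291 left.
October 1914 has 31 days: 291 − 31 = 260 left.
November 1914 has 30 days: 260 − 30 = 230 left.
December 1914 has 31 days: 230 − 31 = 199 left.
January 1915 has 31 days: 199 − 31 = 168 left.
February 1915 has 28 days (1915 is not a leap year): 168 − 28 = 140 left.
March 1915 has 31 days: 140 − 31 = 109 left.
April 1915 has 30 days: 109 − 30 = 79 left.
May 1915 has 31 days: 79 − 31 = 48 left.
June 1915 has 30 days: 48 − 30 = 18 left.
18 days into July 1915 → July 18, 1915.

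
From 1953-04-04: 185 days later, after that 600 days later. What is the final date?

Adding 185 days from April 4, 1953:
April has 30 days, so 30 − 4 = 26 days remain after April 4, 1953; 185 − 26 = 159 left.
May 1953 has 31 days: 159 − 31 = 128 left.
June 1953 has 30 days: 128 − 30 = 98 left.
July 1953 has 31 days: 98 − 31 = 67 left.
August 1953 has 31 days: 67 − 31 = 36 left.
September 1953 has 30 days: 36 − 30 = 6 left.
6 days into October 1953 → October 6, 1953.
Counting forward 600 days from October 6, 1953:
October has 31 days, so 31 − 6 = 25 days remain after October 6, 1953; 600 − 25 = 575 left.
November 1953 has 30 days: 575 − 30 = 545 left.
December 1953 has 31 days: 545 − 31 = 514 left.
January 1954 has 31 days: 514 − 31 = 483 left.
February 1954 has 28 days (1954 is not a leap year): 483 − 28 = 455 left.
March 1954 has 31 days: 455 − 31 = 424 left.
April 1954 has 30 days: 424 − 30 = 394 left.
May 1954 has 31 days: 394 − 31 = 363 left.
June 1954 has 30 days: 363 − 30 = 333 left.
July 1954 has 31 days: 333 − 31 = 302 left.
August 1954 has 31 days: 302 − 31 = 271 left.
September 1954 has 30 days: 271 − 30 = 241 left.
October 1954 has 31 days: 241 − 31 = 210 left.
November 1954 has 30 days: 210 − 30 = 180 left.
December 1954 has 31 days: 180 − 31 = 149 left.
January 1955 has 31 days: 149 − 31 = 118 left.
February 1955 has 28 days (1955 is not a leap year): 118 − 28 = 90 left.
March 1955 has 31 days: 90 − 31 = 59 left.
April 1955 has 30 days: 59 − 30 = 29 left.
29 days into May 1955 → May 29, 1955.

May 29, 1955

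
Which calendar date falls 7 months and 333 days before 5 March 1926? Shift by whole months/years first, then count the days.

Subtracting 7 months and 333 days from March 5, 1926: first the month/year part, then the days.
month 3 − 7 = -4, which is month 8 of year 1925 → August 1925.
Day 5 is valid in August, giving August 5, 1925.
Now subtract 333 days from August 5, 1925.
Going back 5 days from August 5, 1925 reaches the end of the previous month; 333 − 5 = 328 left.
July 1925 has 31 days: 328 − 31 = 297 left.
June 1925 has 30 days: 297 − 30 = 267 left.
May 1925 has 31 days: 267 − 31 = 236 left.
April 1925 has 30 days: 236 − 30 = 206 left.
March 1925 has 31 days: 206 − 31 = 175 left.
February 1925 has 28 days (1925 is not a leap year): 175 − 28 = 147 left.
January 1925 has 31 days: 147 − 31 = 116 left.
December 1924 has 31 days: 116 − 31 = 85 left.
November 1924 has 30 days: 85 − 30 = 55 left.
October 1924 has 31 days: 55 − 31 = 24 left.
September 1924 has 30 days; 30 − 24 = 6 → September 6, 1924.

September 6, 1924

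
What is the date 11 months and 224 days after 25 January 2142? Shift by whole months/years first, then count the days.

August 6, 2143

Adding 11 months and 224 days from January 25, 2142: first the month/year part, then the days.
month 1 + 11 = 12 → December 2142.
Day 25 is valid in December, giving December 25, 2142.
Now add 224 days from December 25, 2142.
December has 31 days, so 31 − 25 = 6 days remain after December 25, 2142; 224 − 6 = 218 left.
January 2143 has 31 days: 218 − 31 = 187 left.
February 2143 has 28 days (2143 is not a leap year): 187 − 28 = 159 left.
March 2143 has 31 days: 159 − 31 = 128 left.
April 2143 has 30 days: 128 − 30 = 98 left.
May 2143 has 31 days: 98 − 31 = 67 left.
June 2143 has 30 days: 67 − 30 = 37 left.
July 2143 has 31 days: 37 − 31 = 6 left.
6 days into August 2143 → August 6, 2143.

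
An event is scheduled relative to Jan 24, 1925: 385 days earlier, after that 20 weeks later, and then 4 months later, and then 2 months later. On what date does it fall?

Counting back 385 days from January 24, 1925:
Going back 24 days from January 24, 1925 reaches the end of the previous month; 385 − 24 = 361 left.
December 1924 has 31 days: 361 − 31 = 330 left.
November 1924 has 30 days: 330 − 30 = 300 left.
October 1924 has 31 days: 300 − 31 = 269 left.
September 1924 has 30 days: 269 − 30 = 239 left.
August 1924 has 31 days: 239 − 31 = 208 left.
July 1924 has 31 days: 208 − 31 = 177 left.
June 1924 has 30 days: 177 − 30 = 147 left.
May 1924 has 31 days: 147 − 31 = 116 left.
April 1924 has 30 days: 116 − 30 = 86 left.
March 1924 has 31 days: 86 − 31 = 55 left.
February 1924 has 29 days (1924 is a leap year): 55 − 29 = 26 left.
January 1924 has 31 days; 31 − 26 = 5 → January 5, 1924.
Adding 20 weeks (= 140 days) from January 5, 1924:
January has 31 days, so 31 − 5 = 26 days remain after January 5, 1924; 140 − 26 = 114 left.
February 1924 has 29 days (1924 is a leap year): 114 − 29 = 85 left.
March 1924 has 31 days: 85 − 31 = 54 left.
April 1924 has 30 days: 54 − 30 = 24 left.
24 days into May 1924 → May 24, 1924.
Counting forward 4 months from May 24, 1924:
month 5 + 4 = 9 → September 1924.
Day 24 is valid in September, giving September 24, 1924.
Counting forward 2 months from September 24, 1924:
month 9 + 2 = 11 → November 1924.
Day 24 is valid in November, giving November 24, 1924.

November 24, 1924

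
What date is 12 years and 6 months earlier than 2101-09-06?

Going back 12 years and 6 months from September 6, 2101.
-12 years → 2089; month 9 − 6 = 3 → March 2089.
Day 6 is valid in March, giving March 6, 2089.

March 6, 2089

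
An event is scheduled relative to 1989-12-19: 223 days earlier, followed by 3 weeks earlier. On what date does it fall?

Going back 223 days from December 19, 1989:
Going back 19 days from December 19, 1989 reaches the end of the previous month; 223 − 19 = 204 left.
November 1989 has 30 days: 204 − 30 = 174 left.
October 1989 has 31 days: 174 − 31 = 143 left.
September 1989 has 30 days: 143 − 30 = 113 left.
August 1989 has 31 days: 113 − 31 = 82 left.
July 1989 has 31 days: 82 − 31 = 51 left.
June 1989 has 30 days: 51 − 30 = 21 left.
May 1989 has 31 days; 31 − 21 = 10 → May 10, 1989.
Subtracting 3 weeks (= 21 days) from May 10, 1989:
Going back 10 days from May 10, 1989 reaches the end of the previous month; 21 − 10 = 11 left.
April 1989 has 30 days; 30 − 11 = 19 → April 19, 1989.

April 19, 1989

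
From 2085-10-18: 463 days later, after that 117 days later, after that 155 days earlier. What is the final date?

December 17, 2086

Advancing 463 days from October 18, 2085:
October has 31 days, so 31 − 18 = 13 days remain after October 18, 2085; 463 − 13 = 450 left.
November 2085 has 30 days: 450 − 30 = 420 left.
December 2085 has 31 days: 420 − 31 = 389 left.
January 2086 has 31 days: 389 − 31 = 358 left.
February 2086 has 28 days (2086 is not a leap year): 358 − 28 = 330 left.
March 2086 has 31 days: 330 − 31 = 299 left.
April 2086 has 30 days: 299 − 30 = 269 left.
May 2086 has 31 days: 269 − 31 = 238 left.
June 2086 has 30 days: 238 − 30 = 208 left.
July 2086 has 31 days: 208 − 31 = 177 left.
August 2086 has 31 days: 177 − 31 = 146 left.
September 2086 has 30 days: 146 − 30 = 116 left.
October 2086 has 31 days: 116 − 31 = 85 left.
November 2086 has 30 days: 85 − 30 = 55 left.
December 2086 has 31 days: 55 − 31 = 24 left.
24 days into January 2087 → January 24, 2087.
Counting forward 117 days from January 24, 2087:
January has 31 days, so 31 − 24 = 7 days remain after January 24, 2087; 117 − 7 = 110 left.
February 2087 has 28 days (2087 is not a leap year): 110 − 28 = 82 left.
March 2087 has 31 days: 82 − 31 = 51 left.
April 2087 has 30 days: 51 − 30 = 21 left.
21 days into May 2087 → May 21, 2087.
Subtracting 155 days from May 21, 2087:
Going back 21 days from May 21, 2087 reaches the end of the previous month; 155 − 21 = 134 left.
April 2087 has 30 days: 134 − 30 = 104 left.
March 2087 has 31 days: 104 − 31 = 73 left.
February 2087 has 28 days (2087 is not a leap year): 73 − 28 = 45 left.
January 2087 has 31 days: 45 − 31 = 14 left.
December 2086 has 31 days; 31 − 14 = 17 → December 17, 2086.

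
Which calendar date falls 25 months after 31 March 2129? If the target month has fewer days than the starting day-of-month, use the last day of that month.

Advancing 25 months from March 31, 2129.
month 3 + 25 = 28, which is month 4 of year 2131 → April 2131.
April 2131 has only 30 days and the start was day 31, so the date clamps to April 30, 2131.

April 30, 2131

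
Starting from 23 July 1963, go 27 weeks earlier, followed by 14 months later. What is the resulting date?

Going back 27 weeks (= 189 days) from July 23, 1963:
Going back 23 days from July 23, 1963 reaches the end of the previous month; 189 − 23 = 166 left.
June 1963 has 30 days: 166 − 30 = 136 left.
May 1963 has 31 days: 136 − 31 = 105 left.
April 1963 has 30 days: 105 − 30 = 75 left.
March 1963 has 31 days: 75 − 31 = 44 left.
February 1963 has 28 days (1963 is not a leap year): 44 − 28 = 16 left.
January 1963 has 31 days; 31 − 16 = 15 → January 15, 1963.
Adding 14 months from January 15, 1963:
month 1 + 14 = 15, which is month 3 of year 1964 → March 1964.
Day 15 is valid in March, giving March 15, 1964.

March 15, 1964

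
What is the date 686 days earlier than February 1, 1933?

Going back 686 days from February 1, 1933.
Going back 1 day from February 1, 1933 reaches the end of the previous month; 686 − 1 = 685 left.
January 1933 has 31 days: 685 − 31 = 654 left.
December 1932 has 31 days: 654 − 31 = 623 left.
November 1932 has 30 days: 623 − 30 = 593 left.
October 1932 has 31 days: 593 − 31 = 562 left.
September 1932 has 30 days: 562 − 30 = 532 left.
August 1932 has 31 days: 532 − 31 = 501 left.
July 1932 has 31 days: 501 − 31 = 470 left.
June 1932 has 30 days: 470 − 30 = 440 left.
May 1932 has 31 days: 440 − 31 = 409 left.
April 1932 has 30 days: 409 − 30 = 379 left.
March 1932 has 31 days: 379 − 31 = 348 left.
February 1932 has 29 days (1932 is a leap year): 348 − 29 = 319 left.
January 1932 has 31 days: 319 − 31 = 288 left.
December 1931 has 31 days: 288 − 31 = 257 left.
November 1931 has 30 days: 257 − 30 = 227 left.
October 1931 has 31 days: 227 − 31 = 196 left.
September 1931 has 30 days: 196 − 30 = 166 left.
August 1931 has 31 days: 166 − 31 = 135 left.
July 1931 has 31 days: 135 − 31 = 104 left.
June 1931 has 30 days: 104 − 30 = 74 left.
May 1931 has 31 days: 74 − 31 = 43 left.
April 1931 has 30 days: 43 − 30 = 13 left.
March 1931 has 31 days; 31 − 13 = 18 → March 18, 1931.

March 18, 1931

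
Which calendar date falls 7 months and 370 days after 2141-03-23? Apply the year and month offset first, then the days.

October 28, 2142

Advancing 7 months and 370 days from March 23, 2141: first the month/year part, then the days.
month 3 + 7 = 10 → October 2141.
Day 23 is valid in October, giving October 23, 2141.
Now add 370 days from October 23, 2141.
October has 31 days, so 31 − 23 = 8 days remain after October 23, 2141; 370 − 8 = 362 left.
November 2141 has 30 days: 362 − 30 = 332 left.
December 2141 has 31 days: 332 − 31 = 301 left.
January 2142 has 31 days: 301 − 31 = 270 left.
February 2142 has 28 days (2142 is not a leap year): 270 − 28 = 242 left.
March 2142 has 31 days: 242 − 31 = 211 left.
April 2142 has 30 days: 211 − 30 = 181 left.
May 2142 has 31 days: 181 − 31 = 150 left.
June 2142 has 30 days: 150 − 30 = 120 left.
July 2142 has 31 days: 120 − 31 = 89 left.
August 2142 has 31 days: 89 − 31 = 58 left.
September 2142 has 30 days: 58 − 30 = 28 left.
28 days into October 2142 → October 28, 2142.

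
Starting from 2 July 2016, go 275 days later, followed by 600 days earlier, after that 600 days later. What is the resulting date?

April 3, 2017

Advancing 275 days from July 2, 2016:
July has 31 days, so 31 − 2 = 29 days remain after July 2, 2016; 275 − 29 = 246 left.
August 2016 has 31 days: 246 − 31 = 215 left.
September 2016 has 30 days: 215 − 30 = 185 left.
October 2016 has 31 days: 185 − 31 = 154 left.
November 2016 has 30 days: 154 − 30 = 124 left.
December 2016 has 31 days: 124 − 31 = 93 left.
January 2017 has 31 days: 93 − 31 = 62 left.
February 2017 has 28 days (2017 is not a leap year): 62 − 28 = 34 left.
March 2017 has 31 days: 34 − 31 = 3 left.
3 days into April 2017 → April 3, 2017.
Subtracting 600 days from April 3, 2017:
Going back 3 days from April 3, 2017 reaches the end of the previous month; 600 − 3 = 597 left.
March 2017 has 31 days: 597 − 31 = 566 left.
February 2017 has 28 days (2017 is not a leap year): 566 − 28 = 538 left.
January 2017 has 31 days: 538 − 31 = 507 left.
December 2016 has 31 days: 507 − 31 = 476 left.
November 2016 has 30 days: 476 − 30 = 446 left.
October 2016 has 31 days: 446 − 31 = 415 left.
September 2016 has 30 days: 415 − 30 = 385 left.
August 2016 has 31 days: 385 − 31 = 354 left.
July 2016 has 31 days: 354 − 31 = 323 left.
June 2016 has 30 days: 323 − 30 = 293 left.
May 2016 has 31 days: 293 − 31 = 262 left.
April 2016 has 30 days: 262 − 30 = 232 left.
March 2016 has 31 days: 232 − 31 = 201 left.
February 2016 has 29 days (2016 is a leap year): 201 − 29 = 172 left.
January 2016 has 31 days: 172 − 31 = 141 left.
December 2015 has 31 days: 141 − 31 = 110 left.
November 2015 has 30 days: 110 − 30 = 80 left.
October 2015 has 31 days: 80 − 31 = 49 left.
September 2015 has 30 days: 49 − 30 = 19 left.
August 2015 has 31 days; 31 − 19 = 12 → August 12, 2015.
Counting forward 600 days from August 12, 2015:
August has 31 days, so 31 − 12 = 19 days remain after August 12, 2015; 600 − 19 = 581 left.
September 2015 has 30 days: 581 − 30 = 551 left.
October 2015 has 31 days: 551 − 31 = 520 left.
November 2015 has 30 days: 520 − 30 = 490 left.
December 2015 has 31 days: 490 − 31 = 459 left.
January 2016 has 31 days: 459 − 31 = 428 left.
February 2016 has 29 days (2016 is a leap year): 428 − 29 = 399 left.
March 2016 has 31 days: 399 − 31 = 368 left.
April 2016 has 30 days: 368 − 30 = 338 left.
May 2016 has 31 days: 338 − 31 = 307 left.
June 2016 has 30 days: 307 − 30 = 277 left.
July 2016 has 31 days: 277 − 31 = 246 left.
August 2016 has 31 days: 246 − 31 = 215 left.
September 2016 has 30 days: 215 − 30 = 185 left.
October 2016 has 31 days: 185 − 31 = 154 left.
November 2016 has 30 days: 154 − 30 = 124 left.
December 2016 has 31 days: 124 − 31 = 93 left.
January 2017 has 31 days: 93 − 31 = 62 left.
February 2017 has 28 days (2017 is not a leap year): 62 − 28 = 34 left.
March 2017 has 31 days: 34 − 31 = 3 left.
3 days into April 2017 → April 3, 2017.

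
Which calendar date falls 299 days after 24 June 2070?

April 19, 2071

Adding 299 days from June 24, 2070.
June has 30 days, so 30 − 24 = 6 days remain after June 24, 2070; 299 − 6 = 293 left.
July 2070 has 31 days: 293 − 31 = 262 left.
August 2070 has 31 days: 262 − 31 = 231 left.
September 2070 has 30 days: 231 − 30 = 201 left.
October 2070 has 31 days: 201 − 31 = 170 left.
November 2070 has 30 days: 170 − 30 = 140 left.
December 2070 has 31 days: 140 − 31 = 109 left.
January 2071 has 31 days: 109 − 31 = 78 left.
February 2071 has 28 days (2071 is not a leap year): 78 − 28 = 50 left.
March 2071 has 31 days: 50 − 31 = 19 left.
19 days into April 2071 → April 19, 2071.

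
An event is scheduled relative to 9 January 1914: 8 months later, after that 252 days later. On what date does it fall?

Counting forward 8 months from January 9, 1914:
month 1 + 8 = 9 → September 1914.
Day 9 is valid in September, giving September 9, 1914.
Advancing 252 days from September 9, 1914:
September has 30 days, so 30 − 9 = 21 days remain after September 9, 1914; 252 − 21 = 231 left.
October 1914 has 31 days: 231 − 31 = 200 left.
November 1914 has 30 days: 200 − 30 = 170 left.
December 1914 has 31 days: 170 − 31 = 139 left.
January 1915 has 31 days: 139 − 31 = 108 left.
February 1915 has 28 days (1915 is not a leap year): 108 − 28 = 80 left.
March 1915 has 31 days: 80 − 31 = 49 left.
April 1915 has 30 days: 49 − 30 = 19 left.
19 days into May 1915 → May 19, 1915.

May 19, 1915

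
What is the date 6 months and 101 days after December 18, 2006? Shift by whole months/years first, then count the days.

Adding 6 months and 101 days from December 18, 2006: first the month/year part, then the days.
month 12 + 6 = 18, which is month 6 of year 2007 → June 2007.
Day 18 is valid in June, giving June 18, 2007.
Now add 101 days from June 18, 2007.
June has 30 days, so 30 − 18 = 12 days remain after June 18, 2007; 101 − 12 = 89 left.
July 2007 has 31 days: 89 − 31 = 58 left.
August 2007 has 31 days: 58 − 31 = 27 left.
27 days into September 2007 → September 27, 2007.

September 27, 2007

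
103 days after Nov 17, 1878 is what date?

Advancing 103 days from November 17, 1878.
November has 30 days, so 30 − 17 = 13 days remain after November 17, 1878; 103 − 13 = 90 left.
December 1878 has 31 days: 90 − 31 = 59 left.
January 1879 has 31 days: 59 − 31 = 28 left.
28 days into February 1879 → February 28, 1879.

February 28, 1879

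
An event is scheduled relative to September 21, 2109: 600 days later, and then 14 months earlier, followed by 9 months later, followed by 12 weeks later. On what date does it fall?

Adding 600 days from September 21, 2109:
September has 30 days, so 30 − 21 = 9 days remain after September 21, 2109; 600 − 9 = 591 left.
October 2109 has 31 days: 591 − 31 = 560 left.
November 2109 has 30 days: 560 − 30 = 530 left.
December 2109 has 31 days: 530 − 31 = 499 left.
January 2110 has 31 days: 499 − 31 = 468 left.
February 2110 has 28 days (2110 is not a leap year): 468 − 28 = 440 left.
March 2110 has 31 days: 440 − 31 = 409 left.
April 2110 has 30 days: 409 − 30 = 379 left.
May 2110 has 31 days: 379 − 31 = 348 left.
June 2110 has 30 days: 348 − 30 = 318 left.
July 2110 has 31 days: 318 − 31 = 287 left.
August 2110 has 31 days: 287 − 31 = 256 left.
September 2110 has 30 days: 256 − 30 = 226 left.
October 2110 has 31 days: 226 − 31 = 195 left.
November 2110 has 30 days: 195 − 30 = 165 left.
December 2110 has 31 days: 165 − 31 = 134 left.
January 2111 has 31 days: 134 − 31 = 103 left.
February 2111 has 28 days (2111 is not a leap year): 103 − 28 = 75 left.
March 2111 has 31 days: 75 − 31 = 44 left.
April 2111 has 30 days: 44 − 30 = 14 left.
14 days into May 2111 → May 14, 2111.
Going back 14 months from May 14, 2111:
month 5 − 14 = -9, which is month 3 of year 2110 → March 2110.
Day 14 is valid in March, giving March 14, 2110.
Advancing 9 months from March 14, 2110:
month 3 + 9 = 12 → December 2110.
Day 14 is valid in December, giving December 14, 2110.
Adding 12 weeks (= 84 days) from December 14, 2110:
December has 31 days, so 31 − 14 = 17 days remain after December 14, 2110; 84 − 17 = 67 left.
January 2111 has 31 days: 67 − 31 = 36 left.
February 2111 has 28 days (2111 is not a leap year): 36 − 28 = 8 left.
8 days into March 2111 → March 8, 2111.

March 8, 2111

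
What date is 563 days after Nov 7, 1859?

Advancing 563 days from November 7, 1859.
November has 30 days, so 30 − 7 = 23 days remain after November 7, 1859; 563 − 23 = 540 left.
December 1859 has 31 days: 540 − 31 = 509 left.
January 1860 has 31 days: 509 − 31 = 478 left.
February 1860 has 29 days (1860 is a leap year): 478 − 29 = 449 left.
March 1860 has 31 days: 449 − 31 = 418 left.
April 1860 has 30 days: 418 − 30 = 388 left.
May 1860 has 31 days: 388 − 31 = 357 left.
June 1860 has 30 days: 357 − 30 = 327 left.
July 1860 has 31 days: 327 − 31 = 296 left.
August 1860 has 31 days: 296 − 31 = 265 left.
September 1860 has 30 days: 265 − 30 = 235 left.
October 1860 has 31 days: 235 − 31 = 204 left.
November 1860 has 30 days: 204 − 30 = 174 left.
December 1860 has 31 days: 174 − 31 = 143 left.
January 1861 has 31 days: 143 − 31 = 112 left.
February 1861 has 28 days (1861 is not a leap year): 112 − 28 = 84 left.
March 1861 has 31 days: 84 − 31 = 53 left.
April 1861 has 30 days: 53 − 30 = 23 left.
23 days into May 1861 → May 23, 1861.

May 23, 1861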